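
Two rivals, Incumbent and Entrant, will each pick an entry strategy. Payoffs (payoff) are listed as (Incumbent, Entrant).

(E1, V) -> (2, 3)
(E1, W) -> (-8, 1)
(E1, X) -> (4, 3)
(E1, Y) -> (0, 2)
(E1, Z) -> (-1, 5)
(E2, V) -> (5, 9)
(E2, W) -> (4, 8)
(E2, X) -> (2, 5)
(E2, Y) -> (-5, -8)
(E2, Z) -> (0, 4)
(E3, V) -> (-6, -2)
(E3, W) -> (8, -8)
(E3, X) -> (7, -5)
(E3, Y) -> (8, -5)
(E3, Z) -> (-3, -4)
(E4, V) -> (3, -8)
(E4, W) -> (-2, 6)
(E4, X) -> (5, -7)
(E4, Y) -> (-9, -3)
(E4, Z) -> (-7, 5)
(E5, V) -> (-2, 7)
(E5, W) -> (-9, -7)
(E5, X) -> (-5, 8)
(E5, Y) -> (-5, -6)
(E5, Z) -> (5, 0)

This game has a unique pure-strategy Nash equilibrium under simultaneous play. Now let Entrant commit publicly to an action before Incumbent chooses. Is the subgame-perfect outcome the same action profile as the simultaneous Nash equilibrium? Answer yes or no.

yes

Solve by backward induction (Entrant leads).
- V → Incumbent plays E2 (best of 2, 5, -6, 3, -2); Entrant gets 9.
- W → Incumbent plays E3 (best of -8, 4, 8, -2, -9); Entrant gets -8.
- X → Incumbent plays E3 (best of 4, 2, 7, 5, -5); Entrant gets -5.
- Y → Incumbent plays E3 (best of 0, -5, 8, -9, -5); Entrant gets -5.
- Z → Incumbent plays E5 (best of -1, 0, -3, -7, 5); Entrant gets 0.
Among 9, -8, -5, -5, 0, the best is 9 at V. Subgame-perfect outcome: (E2, V) with payoffs (5, 9).
Under simultaneous play:
Incumbent's best replies: V→E2; W→E3; X→E3; Y→E3; Z→E5.
Entrant's best replies: E1→Z; E2→V; E3→V; E4→W; E5→X.
Only (E2, V) has each player best-responding; Nash payoffs (5, 9).
Sequential outcome (E2, V) coincides with the Nash profile (E2, V).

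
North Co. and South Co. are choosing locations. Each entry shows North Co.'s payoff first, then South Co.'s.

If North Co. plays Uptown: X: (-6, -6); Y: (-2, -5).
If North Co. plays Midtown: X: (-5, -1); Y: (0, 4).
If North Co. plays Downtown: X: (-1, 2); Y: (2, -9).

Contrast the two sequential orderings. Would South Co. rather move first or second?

If North Co. leads: South Co.'s best replies are Uptown→Y, Midtown→Y, Downtown→X; North Co.'s induced payoffs -2, 0, -1; outcome (Midtown, Y), payoffs (0, 4).
If South Co. leads: North Co.'s best replies are X→Downtown, Y→Downtown; South Co.'s induced payoffs 2, -9; outcome (Downtown, X), payoffs (-1, 2).
South Co. gets 2 moving first and 4 moving second, so South Co. prefers to move second.

second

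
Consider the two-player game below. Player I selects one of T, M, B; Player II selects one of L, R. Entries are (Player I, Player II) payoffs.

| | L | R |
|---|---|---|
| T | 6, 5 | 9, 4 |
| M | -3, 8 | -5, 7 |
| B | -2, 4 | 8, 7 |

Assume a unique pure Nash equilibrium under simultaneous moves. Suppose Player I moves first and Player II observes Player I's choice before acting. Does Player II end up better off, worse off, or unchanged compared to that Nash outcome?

Backward induction with Player I moving first.
- T → Player II plays L (best of 5, 4); Player I gets 6.
- M → Player II plays L (best of 8, 7); Player I gets -3.
- B → Player II plays R (best of 4, 7); Player I gets 8.
Among 6, -3, 8, the best is 8 at B. Subgame-perfect outcome: (B, R) with payoffs (8, 7).
Now find the simultaneous Nash equilibrium.
Player I's best replies: L→T; R→T.
Player II's best replies: T→L; M→L; B→R.
Only (T, L) has each player best-responding; Nash payoffs (6, 5).
Player II earns 7 sequentially versus 5 at the Nash outcome: better off.

better off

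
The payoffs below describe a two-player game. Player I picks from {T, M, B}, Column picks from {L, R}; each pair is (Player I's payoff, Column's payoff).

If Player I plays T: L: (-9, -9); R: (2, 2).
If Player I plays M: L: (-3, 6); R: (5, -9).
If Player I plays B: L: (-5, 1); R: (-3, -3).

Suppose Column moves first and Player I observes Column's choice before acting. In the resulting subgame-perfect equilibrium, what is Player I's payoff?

-3

Backward induction with Column moving first.
- L → Player I plays M (best of -9, -3, -5); Column gets 6.
- R → Player I plays M (best of 2, 5, -3); Column gets -9.
Maximizing over 6, -9, Column chooses L. Subgame-perfect outcome: (M, L) with payoffs (-3, 6).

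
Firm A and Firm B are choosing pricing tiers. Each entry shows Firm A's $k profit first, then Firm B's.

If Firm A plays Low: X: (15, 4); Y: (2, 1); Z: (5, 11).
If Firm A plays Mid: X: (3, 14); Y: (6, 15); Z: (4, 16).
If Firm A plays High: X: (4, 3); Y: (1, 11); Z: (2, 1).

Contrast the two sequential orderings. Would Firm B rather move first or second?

If Firm A leads: Firm B's best replies are Low→Z, Mid→Z, High→Y; Firm A's induced payoffs 5, 4, 1; outcome (Low, Z), payoffs (5, 11).
If Firm B leads: Firm A's best replies are X→Low, Y→Mid, Z→Low; Firm B's induced payoffs 4, 15, 11; outcome (Mid, Y), payoffs (6, 15).
Firm B gets 15 moving first and 11 moving second, so Firm B prefers to move first.

first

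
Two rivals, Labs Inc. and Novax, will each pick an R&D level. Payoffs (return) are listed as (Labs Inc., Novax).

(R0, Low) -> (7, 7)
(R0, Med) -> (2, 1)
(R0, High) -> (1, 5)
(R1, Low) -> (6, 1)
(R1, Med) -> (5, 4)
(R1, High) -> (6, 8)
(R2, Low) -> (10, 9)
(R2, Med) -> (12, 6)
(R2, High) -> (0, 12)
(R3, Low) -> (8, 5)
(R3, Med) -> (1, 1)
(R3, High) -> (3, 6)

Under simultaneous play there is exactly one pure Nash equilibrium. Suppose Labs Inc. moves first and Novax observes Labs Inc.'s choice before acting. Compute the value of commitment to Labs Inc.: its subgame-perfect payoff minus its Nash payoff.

1

Novax best-responds to each possible Labs Inc. move:
- R0: BR = Low, leader payoff 7.
- R1: BR = High, leader payoff 6.
- R2: BR = High, leader payoff 0.
- R3: BR = High, leader payoff 3.
Labs Inc.'s induced payoffs are 7, 6, 0, 3, so Labs Inc. commits to R0. Subgame-perfect outcome: (R0, Low) with payoffs (7, 7).
Now find the simultaneous Nash equilibrium.
Labs Inc.'s best replies: Low→R2; Med→R2; High→R1.
Novax's best replies: R0→Low; R1→High; R2→High; R3→High.
The unique mutual best reply is (R1, High), giving (6, 8).
Labs Inc.'s commitment gain: 7 − 6 = 1.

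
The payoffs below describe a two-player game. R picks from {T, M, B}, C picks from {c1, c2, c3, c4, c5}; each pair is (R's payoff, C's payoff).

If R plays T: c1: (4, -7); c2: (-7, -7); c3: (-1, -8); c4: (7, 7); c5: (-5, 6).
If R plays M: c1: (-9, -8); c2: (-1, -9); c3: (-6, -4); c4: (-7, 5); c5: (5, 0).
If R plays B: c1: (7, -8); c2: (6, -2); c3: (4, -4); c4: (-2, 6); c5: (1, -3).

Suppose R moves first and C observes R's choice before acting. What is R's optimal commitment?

T

Work backward from C's decision.
- T → C plays c4 (best of -7, -7, -8, 7, 6); R gets 7.
- M → C plays c4 (best of -8, -9, -4, 5, 0); R gets -7.
- B → C plays c4 (best of -8, -2, -4, 6, -3); R gets -2.
Maximizing over 7, -7, -2, R chooses T. Subgame-perfect outcome: (T, c4) with payoffs (7, 7).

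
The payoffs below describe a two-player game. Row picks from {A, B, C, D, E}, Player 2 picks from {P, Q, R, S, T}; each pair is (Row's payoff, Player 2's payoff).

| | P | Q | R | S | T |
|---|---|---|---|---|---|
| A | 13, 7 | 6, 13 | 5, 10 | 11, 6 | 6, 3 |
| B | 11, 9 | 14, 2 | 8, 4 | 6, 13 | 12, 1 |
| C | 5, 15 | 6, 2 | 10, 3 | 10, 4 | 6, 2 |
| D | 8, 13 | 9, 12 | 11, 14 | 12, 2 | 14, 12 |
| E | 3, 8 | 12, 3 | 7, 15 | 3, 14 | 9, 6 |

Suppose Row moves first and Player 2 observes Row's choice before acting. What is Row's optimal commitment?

Player 2 best-responds to each possible Row move:
- A: Player 2 compares 7, 13, 10, 6, 3 and picks Q; Row would get 6.
- B: Player 2 compares 9, 2, 4, 13, 1 and picks S; Row would get 6.
- C: Player 2 compares 15, 2, 3, 4, 2 and picks P; Row would get 5.
- D: Player 2 compares 13, 12, 14, 2, 12 and picks R; Row would get 11.
- E: Player 2 compares 8, 3, 15, 14, 6 and picks R; Row would get 7.
Maximizing over 6, 6, 5, 11, 7, Row chooses D. Subgame-perfect outcome: (D, R) with payoffs (11, 14).

D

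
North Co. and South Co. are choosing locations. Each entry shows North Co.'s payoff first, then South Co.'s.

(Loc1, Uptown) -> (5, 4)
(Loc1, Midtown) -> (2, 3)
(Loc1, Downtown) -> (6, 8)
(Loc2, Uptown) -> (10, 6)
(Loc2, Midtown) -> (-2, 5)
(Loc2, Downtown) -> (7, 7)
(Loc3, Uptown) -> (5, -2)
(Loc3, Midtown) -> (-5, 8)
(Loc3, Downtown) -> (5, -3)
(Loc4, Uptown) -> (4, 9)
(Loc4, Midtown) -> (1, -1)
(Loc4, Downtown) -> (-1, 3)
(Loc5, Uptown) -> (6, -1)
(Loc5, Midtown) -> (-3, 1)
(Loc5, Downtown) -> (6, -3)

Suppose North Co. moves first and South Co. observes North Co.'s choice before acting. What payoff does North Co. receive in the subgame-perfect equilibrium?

Backward induction with North Co. moving first.
- Loc1 → South Co. plays Downtown (best of 4, 3, 8); North Co. gets 6.
- Loc2 → South Co. plays Downtown (best of 6, 5, 7); North Co. gets 7.
- Loc3 → South Co. plays Midtown (best of -2, 8, -3); North Co. gets -5.
- Loc4 → South Co. plays Uptown (best of 9, -1, 3); North Co. gets 4.
- Loc5 → South Co. plays Midtown (best of -1, 1, -3); North Co. gets -3.
Among 6, 7, -5, 4, -3, the best is 7 at Loc2. Subgame-perfect outcome: (Loc2, Downtown) with payoffs (7, 7).

7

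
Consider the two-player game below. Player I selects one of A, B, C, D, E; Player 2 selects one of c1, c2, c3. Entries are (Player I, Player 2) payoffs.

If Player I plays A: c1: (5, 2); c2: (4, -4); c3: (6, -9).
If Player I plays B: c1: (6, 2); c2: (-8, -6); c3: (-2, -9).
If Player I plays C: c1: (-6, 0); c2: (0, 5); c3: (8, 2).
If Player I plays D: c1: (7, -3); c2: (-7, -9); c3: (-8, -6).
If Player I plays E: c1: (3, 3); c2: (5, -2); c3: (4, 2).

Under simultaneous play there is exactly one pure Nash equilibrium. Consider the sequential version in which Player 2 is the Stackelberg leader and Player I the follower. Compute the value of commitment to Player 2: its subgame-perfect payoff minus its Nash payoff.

Player I best-responds to each possible Player 2 move:
- c1: BR = D, leader payoff -3.
- c2: BR = E, leader payoff -2.
- c3: BR = C, leader payoff 2.
Among -3, -2, 2, the best is 2 at c3. Subgame-perfect outcome: (C, c3) with payoffs (8, 2).
For the simultaneous game, intersect best replies.
Player I's best replies: c1→D; c2→E; c3→C.
Player 2's best replies: A→c1; B→c1; C→c2; D→c1; E→c1.
The unique mutual best reply is (D, c1), giving (7, -3).
Player 2's commitment gain: 2 − -3 = 5.

5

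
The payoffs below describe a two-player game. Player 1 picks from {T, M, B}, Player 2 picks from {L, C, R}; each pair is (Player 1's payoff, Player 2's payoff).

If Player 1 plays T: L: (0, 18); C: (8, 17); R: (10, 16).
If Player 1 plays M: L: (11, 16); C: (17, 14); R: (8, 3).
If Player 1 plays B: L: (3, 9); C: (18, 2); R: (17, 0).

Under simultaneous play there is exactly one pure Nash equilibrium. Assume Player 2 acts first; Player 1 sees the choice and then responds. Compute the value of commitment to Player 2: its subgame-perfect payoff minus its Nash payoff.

Work backward from Player 1's decision.
- L → Player 1 plays M (best of 0, 11, 3); Player 2 gets 16.
- C → Player 1 plays B (best of 8, 17, 18); Player 2 gets 2.
- R → Player 1 plays B (best of 10, 8, 17); Player 2 gets 0.
Player 2's induced payoffs are 16, 2, 0, so Player 2 commits to L. Subgame-perfect outcome: (M, L) with payoffs (11, 16).
Under simultaneous play:
Player 1's best replies: L→M; C→B; R→B.
Player 2's best replies: T→L; M→L; B→L.
Only (M, L) has each player best-responding; Nash payoffs (11, 16).
Player 2's commitment gain: 16 − 16 = 0.

0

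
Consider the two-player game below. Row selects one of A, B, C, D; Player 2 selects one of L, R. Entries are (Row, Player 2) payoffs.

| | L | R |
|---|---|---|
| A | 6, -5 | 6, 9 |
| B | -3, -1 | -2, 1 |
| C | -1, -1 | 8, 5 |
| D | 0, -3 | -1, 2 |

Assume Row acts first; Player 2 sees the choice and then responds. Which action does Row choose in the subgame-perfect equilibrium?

Player 2 best-responds to each possible Row move:
- A: Player 2 compares -5, 9 and picks R; Row would get 6.
- B: Player 2 compares -1, 1 and picks R; Row would get -2.
- C: Player 2 compares -1, 5 and picks R; Row would get 8.
- D: Player 2 compares -3, 2 and picks R; Row would get -1.
Among 6, -2, 8, -1, the best is 8 at C. Subgame-perfect outcome: (C, R) with payoffs (8, 5).

C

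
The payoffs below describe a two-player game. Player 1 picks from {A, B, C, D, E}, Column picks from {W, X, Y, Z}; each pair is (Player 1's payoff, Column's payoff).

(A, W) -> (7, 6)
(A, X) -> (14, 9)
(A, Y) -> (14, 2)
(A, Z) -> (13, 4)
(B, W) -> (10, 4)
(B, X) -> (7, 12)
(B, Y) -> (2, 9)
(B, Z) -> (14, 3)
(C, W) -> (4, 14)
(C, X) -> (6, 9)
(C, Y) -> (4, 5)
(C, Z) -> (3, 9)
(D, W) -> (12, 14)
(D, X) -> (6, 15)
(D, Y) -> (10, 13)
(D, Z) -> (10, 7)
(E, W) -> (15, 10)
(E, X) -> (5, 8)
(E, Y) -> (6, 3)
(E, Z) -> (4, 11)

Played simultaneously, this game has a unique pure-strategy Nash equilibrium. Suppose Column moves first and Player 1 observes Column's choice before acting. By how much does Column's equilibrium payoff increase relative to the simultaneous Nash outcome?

1

Backward induction with Column moving first.
- W: BR = E, leader payoff 10.
- X: BR = A, leader payoff 9.
- Y: BR = A, leader payoff 2.
- Z: BR = B, leader payoff 3.
Among 10, 9, 2, 3, the best is 10 at W. Subgame-perfect outcome: (E, W) with payoffs (15, 10).
Under simultaneous play:
Player 1's best replies: W→E; X→A; Y→A; Z→B.
Column's best replies: A→X; B→X; C→W; D→X; E→Z.
Only (A, X) has each player best-responding; Nash payoffs (14, 9).
Column's commitment gain: 10 − 9 = 1.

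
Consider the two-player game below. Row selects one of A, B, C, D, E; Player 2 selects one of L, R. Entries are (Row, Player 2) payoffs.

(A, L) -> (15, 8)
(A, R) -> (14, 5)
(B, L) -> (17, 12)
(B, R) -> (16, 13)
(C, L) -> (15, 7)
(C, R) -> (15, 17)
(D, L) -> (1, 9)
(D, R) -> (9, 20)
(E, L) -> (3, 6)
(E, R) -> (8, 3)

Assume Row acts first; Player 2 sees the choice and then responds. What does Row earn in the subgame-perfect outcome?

16

Solve by backward induction (Row leads).
- A: BR = L, leader payoff 15.
- B: BR = R, leader payoff 16.
- C: BR = R, leader payoff 15.
- D: BR = R, leader payoff 9.
- E: BR = L, leader payoff 3.
Maximizing over 15, 16, 15, 9, 3, Row chooses B. Subgame-perfect outcome: (B, R) with payoffs (16, 13).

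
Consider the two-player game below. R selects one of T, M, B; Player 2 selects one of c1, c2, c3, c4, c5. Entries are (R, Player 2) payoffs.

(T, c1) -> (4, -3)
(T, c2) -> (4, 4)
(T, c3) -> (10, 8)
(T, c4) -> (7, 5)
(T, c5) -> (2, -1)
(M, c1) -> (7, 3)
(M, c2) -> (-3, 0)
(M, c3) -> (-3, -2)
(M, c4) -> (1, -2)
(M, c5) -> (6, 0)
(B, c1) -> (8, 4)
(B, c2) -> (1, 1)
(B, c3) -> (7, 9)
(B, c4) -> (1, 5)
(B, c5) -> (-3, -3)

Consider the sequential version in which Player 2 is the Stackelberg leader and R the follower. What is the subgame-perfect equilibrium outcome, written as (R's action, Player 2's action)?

Work backward from R's decision.
- c1: R compares 4, 7, 8 and picks B; Player 2 would get 4.
- c2: R compares 4, -3, 1 and picks T; Player 2 would get 4.
- c3: R compares 10, -3, 7 and picks T; Player 2 would get 8.
- c4: R compares 7, 1, 1 and picks T; Player 2 would get 5.
- c5: R compares 2, 6, -3 and picks M; Player 2 would get 0.
Maximizing over 4, 4, 8, 5, 0, Player 2 chooses c3. Subgame-perfect outcome: (T, c3) with payoffs (10, 8).

(T, c3)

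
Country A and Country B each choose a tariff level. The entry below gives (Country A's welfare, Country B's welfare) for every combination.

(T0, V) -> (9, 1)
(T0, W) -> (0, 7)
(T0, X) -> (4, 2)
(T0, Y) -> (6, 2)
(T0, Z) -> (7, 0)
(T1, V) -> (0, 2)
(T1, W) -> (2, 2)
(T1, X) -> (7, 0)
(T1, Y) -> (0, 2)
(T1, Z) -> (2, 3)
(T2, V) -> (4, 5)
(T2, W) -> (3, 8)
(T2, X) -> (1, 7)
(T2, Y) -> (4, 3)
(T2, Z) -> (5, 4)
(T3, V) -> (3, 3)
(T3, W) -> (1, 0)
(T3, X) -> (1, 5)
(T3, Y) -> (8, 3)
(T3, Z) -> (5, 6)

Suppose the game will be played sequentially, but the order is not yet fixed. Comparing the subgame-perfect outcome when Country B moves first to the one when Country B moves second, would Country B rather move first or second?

first

If Country A leads: Country B's best replies are T0→W, T1→Z, T2→W, T3→Z; Country A's induced payoffs 0, 2, 3, 5; outcome (T3, Z), payoffs (5, 6).
If Country B leads: Country A's best replies are V→T0, W→T2, X→T1, Y→T3, Z→T0; Country B's induced payoffs 1, 8, 0, 3, 0; outcome (T2, W), payoffs (3, 8).
Country B gets 8 moving first and 6 moving second, so Country B prefers to move first.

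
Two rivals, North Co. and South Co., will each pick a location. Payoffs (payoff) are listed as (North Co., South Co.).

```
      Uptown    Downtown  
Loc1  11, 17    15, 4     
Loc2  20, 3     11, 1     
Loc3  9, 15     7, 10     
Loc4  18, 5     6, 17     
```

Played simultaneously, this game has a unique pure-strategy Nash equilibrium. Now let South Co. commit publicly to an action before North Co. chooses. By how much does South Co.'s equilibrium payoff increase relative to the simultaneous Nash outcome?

1

Solve by backward induction (South Co. leads).
- Uptown: North Co. compares 11, 20, 9, 18 and picks Loc2; South Co. would get 3.
- Downtown: North Co. compares 15, 11, 7, 6 and picks Loc1; South Co. would get 4.
Maximizing over 3, 4, South Co. chooses Downtown. Subgame-perfect outcome: (Loc1, Downtown) with payoffs (15, 4).
Now find the simultaneous Nash equilibrium.
North Co.'s best replies: Uptown→Loc2; Downtown→Loc1.
South Co.'s best replies: Loc1→Uptown; Loc2→Uptown; Loc3→Uptown; Loc4→Downtown.
The unique mutual best reply is (Loc2, Uptown), giving (20, 3).
South Co.'s commitment gain: 4 − 3 = 1.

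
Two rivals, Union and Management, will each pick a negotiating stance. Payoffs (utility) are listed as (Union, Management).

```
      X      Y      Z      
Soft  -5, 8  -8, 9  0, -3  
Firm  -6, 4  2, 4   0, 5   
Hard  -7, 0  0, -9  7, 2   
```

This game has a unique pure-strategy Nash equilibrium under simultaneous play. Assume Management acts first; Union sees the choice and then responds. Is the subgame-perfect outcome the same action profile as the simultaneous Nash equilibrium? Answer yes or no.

no

Backward induction with Management moving first.
- X → Union plays Soft (best of -5, -6, -7); Management gets 8.
- Y → Union plays Firm (best of -8, 2, 0); Management gets 4.
- Z → Union plays Hard (best of 0, 0, 7); Management gets 2.
Maximizing over 8, 4, 2, Management chooses X. Subgame-perfect outcome: (Soft, X) with payoffs (-5, 8).
Under simultaneous play:
Union's best replies: X→Soft; Y→Firm; Z→Hard.
Management's best replies: Soft→Y; Firm→Z; Hard→Z.
Only (Hard, Z) has each player best-responding; Nash payoffs (7, 2).
Sequential outcome (Soft, X) differs from the Nash profile (Hard, Z).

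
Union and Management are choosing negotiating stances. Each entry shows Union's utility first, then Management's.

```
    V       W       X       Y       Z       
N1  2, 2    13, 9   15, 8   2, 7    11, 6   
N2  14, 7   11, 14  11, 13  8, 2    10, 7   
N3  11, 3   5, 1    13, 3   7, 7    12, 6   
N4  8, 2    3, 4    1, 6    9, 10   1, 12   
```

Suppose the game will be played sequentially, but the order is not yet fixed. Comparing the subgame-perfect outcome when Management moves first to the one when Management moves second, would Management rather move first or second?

first

If Union leads: Management's best replies are N1→W, N2→W, N3→Y, N4→Z; Union's induced payoffs 13, 11, 7, 1; outcome (N1, W), payoffs (13, 9).
If Management leads: Union's best replies are V→N2, W→N1, X→N1, Y→N4, Z→N3; Management's induced payoffs 7, 9, 8, 10, 6; outcome (N4, Y), payoffs (9, 10).
Management gets 10 moving first and 9 moving second, so Management prefers to move first.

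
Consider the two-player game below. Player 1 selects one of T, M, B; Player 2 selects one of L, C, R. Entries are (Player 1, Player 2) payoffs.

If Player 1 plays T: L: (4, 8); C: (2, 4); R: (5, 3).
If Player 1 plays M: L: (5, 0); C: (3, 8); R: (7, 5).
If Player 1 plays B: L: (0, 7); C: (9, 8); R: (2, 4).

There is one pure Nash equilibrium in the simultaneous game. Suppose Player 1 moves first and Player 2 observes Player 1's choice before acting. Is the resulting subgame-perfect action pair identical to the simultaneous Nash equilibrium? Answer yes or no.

Player 2 best-responds to each possible Player 1 move:
- T: Player 2 compares 8, 4, 3 and picks L; Player 1 would get 4.
- M: Player 2 compares 0, 8, 5 and picks C; Player 1 would get 3.
- B: Player 2 compares 7, 8, 4 and picks C; Player 1 would get 9.
Maximizing over 4, 3, 9, Player 1 chooses B. Subgame-perfect outcome: (B, C) with payoffs (9, 8).
Under simultaneous play:
Player 1's best replies: L→M; C→B; R→M.
Player 2's best replies: T→L; M→C; B→C.
The unique mutual best reply is (B, C), giving (9, 8).
Sequential outcome (B, C) coincides with the Nash profile (B, C).

yes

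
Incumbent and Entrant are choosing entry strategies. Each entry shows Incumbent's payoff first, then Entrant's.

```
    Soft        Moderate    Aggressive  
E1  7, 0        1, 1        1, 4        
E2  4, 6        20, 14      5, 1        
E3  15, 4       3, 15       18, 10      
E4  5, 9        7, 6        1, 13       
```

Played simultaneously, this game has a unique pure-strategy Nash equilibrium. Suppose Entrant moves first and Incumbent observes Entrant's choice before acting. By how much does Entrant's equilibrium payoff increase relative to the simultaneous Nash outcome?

0

Work backward from Incumbent's decision.
- Soft: BR = E3, leader payoff 4.
- Moderate: BR = E2, leader payoff 14.
- Aggressive: BR = E3, leader payoff 10.
Maximizing over 4, 14, 10, Entrant chooses Moderate. Subgame-perfect outcome: (E2, Moderate) with payoffs (20, 14).
For the simultaneous game, intersect best replies.
Incumbent's best replies: Soft→E3; Moderate→E2; Aggressive→E3.
Entrant's best replies: E1→Aggressive; E2→Moderate; E3→Moderate; E4→Aggressive.
The unique mutual best reply is (E2, Moderate), giving (20, 14).
Entrant's commitment gain: 14 − 14 = 0.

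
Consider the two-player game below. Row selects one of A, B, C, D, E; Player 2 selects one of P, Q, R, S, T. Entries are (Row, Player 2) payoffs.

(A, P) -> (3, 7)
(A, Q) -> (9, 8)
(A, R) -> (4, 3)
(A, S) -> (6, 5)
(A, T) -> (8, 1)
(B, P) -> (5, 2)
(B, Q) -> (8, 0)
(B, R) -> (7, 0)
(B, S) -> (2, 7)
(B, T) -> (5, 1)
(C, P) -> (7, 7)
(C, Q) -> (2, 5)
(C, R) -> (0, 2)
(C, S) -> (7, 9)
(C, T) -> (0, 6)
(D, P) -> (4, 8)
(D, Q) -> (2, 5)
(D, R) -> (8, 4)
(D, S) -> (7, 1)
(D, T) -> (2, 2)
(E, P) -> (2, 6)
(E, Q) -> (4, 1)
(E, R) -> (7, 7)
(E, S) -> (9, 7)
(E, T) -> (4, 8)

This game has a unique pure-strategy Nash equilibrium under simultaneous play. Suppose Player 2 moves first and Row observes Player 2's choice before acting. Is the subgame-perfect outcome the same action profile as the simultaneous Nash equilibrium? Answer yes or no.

Solve by backward induction (Player 2 leads).
- P: Row compares 3, 5, 7, 4, 2 and picks C; Player 2 would get 7.
- Q: Row compares 9, 8, 2, 2, 4 and picks A; Player 2 would get 8.
- R: Row compares 4, 7, 0, 8, 7 and picks D; Player 2 would get 4.
- S: Row compares 6, 2, 7, 7, 9 and picks E; Player 2 would get 7.
- T: Row compares 8, 5, 0, 2, 4 and picks A; Player 2 would get 1.
Maximizing over 7, 8, 4, 7, 1, Player 2 chooses Q. Subgame-perfect outcome: (A, Q) with payoffs (9, 8).
Now find the simultaneous Nash equilibrium.
Row's best replies: P→C; Q→A; R→D; S→E; T→A.
Player 2's best replies: A→Q; B→S; C→S; D→P; E→T.
Only (A, Q) has each player best-responding; Nash payoffs (9, 8).
Sequential outcome (A, Q) coincides with the Nash profile (A, Q).

yes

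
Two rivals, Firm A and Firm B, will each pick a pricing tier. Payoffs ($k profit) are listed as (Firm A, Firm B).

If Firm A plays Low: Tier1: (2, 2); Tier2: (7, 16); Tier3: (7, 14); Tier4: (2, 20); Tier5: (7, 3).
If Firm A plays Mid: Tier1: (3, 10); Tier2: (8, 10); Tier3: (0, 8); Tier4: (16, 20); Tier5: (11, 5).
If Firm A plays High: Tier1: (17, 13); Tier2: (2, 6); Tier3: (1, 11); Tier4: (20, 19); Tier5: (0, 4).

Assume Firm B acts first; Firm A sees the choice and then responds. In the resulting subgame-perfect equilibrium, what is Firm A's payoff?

Firm A best-responds to each possible Firm B move:
- Tier1: BR = High, leader payoff 13.
- Tier2: BR = Mid, leader payoff 10.
- Tier3: BR = Low, leader payoff 14.
- Tier4: BR = High, leader payoff 19.
- Tier5: BR = Mid, leader payoff 5.
Among 13, 10, 14, 19, 5, the best is 19 at Tier4. Subgame-perfect outcome: (High, Tier4) with payoffs (20, 19).

20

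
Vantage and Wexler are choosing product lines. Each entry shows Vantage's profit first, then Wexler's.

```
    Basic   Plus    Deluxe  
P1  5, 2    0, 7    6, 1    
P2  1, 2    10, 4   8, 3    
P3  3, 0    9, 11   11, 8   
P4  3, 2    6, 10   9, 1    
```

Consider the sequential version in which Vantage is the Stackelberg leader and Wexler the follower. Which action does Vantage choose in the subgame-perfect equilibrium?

P2

Solve by backward induction (Vantage leads).
- P1: BR = Plus, leader payoff 0.
- P2: BR = Plus, leader payoff 10.
- P3: BR = Plus, leader payoff 9.
- P4: BR = Plus, leader payoff 6.
Maximizing over 0, 10, 9, 6, Vantage chooses P2. Subgame-perfect outcome: (P2, Plus) with payoffs (10, 4).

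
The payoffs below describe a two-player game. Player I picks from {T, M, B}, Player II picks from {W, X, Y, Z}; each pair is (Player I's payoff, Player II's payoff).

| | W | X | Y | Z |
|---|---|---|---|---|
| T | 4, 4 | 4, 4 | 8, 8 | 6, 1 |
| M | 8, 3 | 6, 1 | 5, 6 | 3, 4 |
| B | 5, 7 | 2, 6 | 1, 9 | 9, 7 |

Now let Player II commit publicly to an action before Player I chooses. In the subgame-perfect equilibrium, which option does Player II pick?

Y

Work backward from Player I's decision.
- W: BR = M, leader payoff 3.
- X: BR = M, leader payoff 1.
- Y: BR = T, leader payoff 8.
- Z: BR = B, leader payoff 7.
Player II's induced payoffs are 3, 1, 8, 7, so Player II commits to Y. Subgame-perfect outcome: (T, Y) with payoffs (8, 8).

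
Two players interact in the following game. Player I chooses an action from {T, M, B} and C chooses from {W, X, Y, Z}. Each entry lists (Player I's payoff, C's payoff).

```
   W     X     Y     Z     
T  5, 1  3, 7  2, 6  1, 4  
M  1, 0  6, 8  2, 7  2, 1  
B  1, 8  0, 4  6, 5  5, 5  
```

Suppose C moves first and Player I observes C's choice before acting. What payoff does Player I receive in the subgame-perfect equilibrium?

6

Solve by backward induction (C leads).
- W: Player I compares 5, 1, 1 and picks T; C would get 1.
- X: Player I compares 3, 6, 0 and picks M; C would get 8.
- Y: Player I compares 2, 2, 6 and picks B; C would get 5.
- Z: Player I compares 1, 2, 5 and picks B; C would get 5.
Among 1, 8, 5, 5, the best is 8 at X. Subgame-perfect outcome: (M, X) with payoffs (6, 8).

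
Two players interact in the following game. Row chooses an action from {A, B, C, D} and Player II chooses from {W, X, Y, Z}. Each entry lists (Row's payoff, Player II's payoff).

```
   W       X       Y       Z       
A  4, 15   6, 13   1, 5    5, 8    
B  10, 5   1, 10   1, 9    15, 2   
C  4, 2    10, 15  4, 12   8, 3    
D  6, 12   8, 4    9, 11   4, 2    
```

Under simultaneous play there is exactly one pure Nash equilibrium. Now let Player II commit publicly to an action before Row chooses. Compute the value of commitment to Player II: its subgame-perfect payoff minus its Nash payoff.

Solve by backward induction (Player II leads).
- W: Row compares 4, 10, 4, 6 and picks B; Player II would get 5.
- X: Row compares 6, 1, 10, 8 and picks C; Player II would get 15.
- Y: Row compares 1, 1, 4, 9 and picks D; Player II would get 11.
- Z: Row compares 5, 15, 8, 4 and picks B; Player II would get 2.
Player II's induced payoffs are 5, 15, 11, 2, so Player II commits to X. Subgame-perfect outcome: (C, X) with payoffs (10, 15).
Under simultaneous play:
Row's best replies: W→B; X→C; Y→D; Z→B.
Player II's best replies: A→W; B→X; C→X; D→W.
Only (C, X) has each player best-responding; Nash payoffs (10, 15).
Player II's commitment gain: 15 − 15 = 0.

0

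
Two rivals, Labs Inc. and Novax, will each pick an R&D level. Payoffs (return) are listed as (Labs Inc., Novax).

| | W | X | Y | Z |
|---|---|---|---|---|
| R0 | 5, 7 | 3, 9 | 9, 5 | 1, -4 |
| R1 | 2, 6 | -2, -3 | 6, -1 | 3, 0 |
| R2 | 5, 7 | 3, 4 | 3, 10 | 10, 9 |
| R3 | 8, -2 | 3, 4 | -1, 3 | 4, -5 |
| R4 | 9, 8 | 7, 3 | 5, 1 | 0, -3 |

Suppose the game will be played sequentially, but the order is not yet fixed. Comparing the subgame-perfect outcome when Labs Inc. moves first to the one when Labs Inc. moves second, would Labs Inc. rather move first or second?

second

If Labs Inc. leads: Novax's best replies are R0→X, R1→W, R2→Y, R3→X, R4→W; Labs Inc.'s induced payoffs 3, 2, 3, 3, 9; outcome (R4, W), payoffs (9, 8).
If Novax leads: Labs Inc.'s best replies are W→R4, X→R4, Y→R0, Z→R2; Novax's induced payoffs 8, 3, 5, 9; outcome (R2, Z), payoffs (10, 9).
Labs Inc. gets 9 moving first and 10 moving second, so Labs Inc. prefers to move second.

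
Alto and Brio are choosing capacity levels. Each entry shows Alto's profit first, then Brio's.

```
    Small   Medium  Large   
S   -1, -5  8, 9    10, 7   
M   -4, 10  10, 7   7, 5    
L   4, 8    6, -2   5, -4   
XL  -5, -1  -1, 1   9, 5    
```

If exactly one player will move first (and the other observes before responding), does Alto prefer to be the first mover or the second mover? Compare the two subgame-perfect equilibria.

first

If Alto leads: Brio's best replies are S→Medium, M→Small, L→Small, XL→Large; Alto's induced payoffs 8, -4, 4, 9; outcome (XL, Large), payoffs (9, 5).
If Brio leads: Alto's best replies are Small→L, Medium→M, Large→S; Brio's induced payoffs 8, 7, 7; outcome (L, Small), payoffs (4, 8).
Alto gets 9 moving first and 4 moving second, so Alto prefers to move first.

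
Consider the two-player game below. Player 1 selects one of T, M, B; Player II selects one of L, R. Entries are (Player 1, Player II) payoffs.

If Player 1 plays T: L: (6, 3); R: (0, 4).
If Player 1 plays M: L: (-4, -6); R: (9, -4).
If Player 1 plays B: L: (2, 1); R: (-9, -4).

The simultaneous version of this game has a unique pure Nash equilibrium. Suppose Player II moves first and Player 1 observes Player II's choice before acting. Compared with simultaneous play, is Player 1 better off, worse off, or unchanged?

worse off

Player 1 best-responds to each possible Player II move:
- L: BR = T, leader payoff 3.
- R: BR = M, leader payoff -4.
Among 3, -4, the best is 3 at L. Subgame-perfect outcome: (T, L) with payoffs (6, 3).
For the simultaneous game, intersect best replies.
Player 1's best replies: L→T; R→M.
Player II's best replies: T→R; M→R; B→L.
Only (M, R) has each player best-responding; Nash payoffs (9, -4).
Player 1 earns 6 sequentially versus 9 at the Nash outcome: worse off.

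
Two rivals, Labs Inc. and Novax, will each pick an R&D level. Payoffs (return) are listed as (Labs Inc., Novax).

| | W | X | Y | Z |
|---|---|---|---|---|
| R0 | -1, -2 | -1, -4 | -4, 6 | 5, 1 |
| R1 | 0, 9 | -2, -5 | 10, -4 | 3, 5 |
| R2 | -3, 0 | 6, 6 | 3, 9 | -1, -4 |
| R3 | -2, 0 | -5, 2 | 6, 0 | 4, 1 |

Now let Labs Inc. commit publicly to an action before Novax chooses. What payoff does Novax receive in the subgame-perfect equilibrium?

Backward induction with Labs Inc. moving first.
- R0: Novax compares -2, -4, 6, 1 and picks Y; Labs Inc. would get -4.
- R1: Novax compares 9, -5, -4, 5 and picks W; Labs Inc. would get 0.
- R2: Novax compares 0, 6, 9, -4 and picks Y; Labs Inc. would get 3.
- R3: Novax compares 0, 2, 0, 1 and picks X; Labs Inc. would get -5.
Maximizing over -4, 0, 3, -5, Labs Inc. chooses R2. Subgame-perfect outcome: (R2, Y) with payoffs (3, 9).

9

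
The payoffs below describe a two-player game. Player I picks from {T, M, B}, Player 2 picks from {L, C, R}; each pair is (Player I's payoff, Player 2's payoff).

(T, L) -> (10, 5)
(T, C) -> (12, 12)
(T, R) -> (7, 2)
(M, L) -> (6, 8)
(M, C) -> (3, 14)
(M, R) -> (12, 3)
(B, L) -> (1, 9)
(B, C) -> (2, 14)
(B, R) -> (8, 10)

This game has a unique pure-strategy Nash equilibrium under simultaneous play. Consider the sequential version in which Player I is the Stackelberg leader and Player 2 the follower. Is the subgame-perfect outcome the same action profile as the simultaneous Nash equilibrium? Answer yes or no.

Backward induction with Player I moving first.
- T: BR = C, leader payoff 12.
- M: BR = C, leader payoff 3.
- B: BR = C, leader payoff 2.
Player I's induced payoffs are 12, 3, 2, so Player I commits to T. Subgame-perfect outcome: (T, C) with payoffs (12, 12).
Under simultaneous play:
Player I's best replies: L→T; C→T; R→M.
Player 2's best replies: T→C; M→C; B→C.
The unique mutual best reply is (T, C), giving (12, 12).
Sequential outcome (T, C) coincides with the Nash profile (T, C).

yes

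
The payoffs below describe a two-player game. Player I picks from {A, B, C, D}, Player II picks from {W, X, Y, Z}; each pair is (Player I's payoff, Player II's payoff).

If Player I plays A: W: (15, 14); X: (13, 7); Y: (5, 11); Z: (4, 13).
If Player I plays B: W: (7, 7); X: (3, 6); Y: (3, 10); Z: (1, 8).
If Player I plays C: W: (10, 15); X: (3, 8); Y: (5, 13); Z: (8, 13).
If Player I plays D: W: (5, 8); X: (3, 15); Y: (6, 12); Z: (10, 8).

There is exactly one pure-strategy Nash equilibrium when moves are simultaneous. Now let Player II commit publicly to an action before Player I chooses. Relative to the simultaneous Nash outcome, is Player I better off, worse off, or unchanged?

unchanged

Player I best-responds to each possible Player II move:
- W: BR = A, leader payoff 14.
- X: BR = A, leader payoff 7.
- Y: BR = D, leader payoff 12.
- Z: BR = D, leader payoff 8.
Maximizing over 14, 7, 12, 8, Player II chooses W. Subgame-perfect outcome: (A, W) with payoffs (15, 14).
Under simultaneous play:
Player I's best replies: W→A; X→A; Y→D; Z→D.
Player II's best replies: A→W; B→Y; C→W; D→X.
The unique mutual best reply is (A, W), giving (15, 14).
Player I earns 15 sequentially versus 15 at the Nash outcome: unchanged.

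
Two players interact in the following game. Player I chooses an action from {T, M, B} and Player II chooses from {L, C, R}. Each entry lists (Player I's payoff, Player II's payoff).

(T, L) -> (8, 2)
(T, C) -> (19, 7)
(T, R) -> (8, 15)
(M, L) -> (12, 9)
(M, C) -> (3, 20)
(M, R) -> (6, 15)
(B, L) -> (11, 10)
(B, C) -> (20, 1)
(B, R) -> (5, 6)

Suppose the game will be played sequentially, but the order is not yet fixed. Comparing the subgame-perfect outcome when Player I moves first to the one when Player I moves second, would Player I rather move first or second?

first

If Player I leads: Player II's best replies are T→R, M→C, B→L; Player I's induced payoffs 8, 3, 11; outcome (B, L), payoffs (11, 10).
If Player II leads: Player I's best replies are L→M, C→B, R→T; Player II's induced payoffs 9, 1, 15; outcome (T, R), payoffs (8, 15).
Player I gets 11 moving first and 8 moving second, so Player I prefers to move first.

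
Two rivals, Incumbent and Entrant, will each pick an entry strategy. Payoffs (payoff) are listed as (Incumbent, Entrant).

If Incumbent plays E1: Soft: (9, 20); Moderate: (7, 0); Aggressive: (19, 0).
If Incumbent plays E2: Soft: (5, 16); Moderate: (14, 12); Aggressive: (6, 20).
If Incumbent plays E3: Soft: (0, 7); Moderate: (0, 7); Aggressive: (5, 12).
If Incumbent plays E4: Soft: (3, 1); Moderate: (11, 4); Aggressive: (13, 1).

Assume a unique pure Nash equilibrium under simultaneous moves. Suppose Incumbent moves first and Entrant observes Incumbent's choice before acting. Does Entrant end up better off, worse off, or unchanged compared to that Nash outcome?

Backward induction with Incumbent moving first.
- E1: BR = Soft, leader payoff 9.
- E2: BR = Aggressive, leader payoff 6.
- E3: BR = Aggressive, leader payoff 5.
- E4: BR = Moderate, leader payoff 11.
Maximizing over 9, 6, 5, 11, Incumbent chooses E4. Subgame-perfect outcome: (E4, Moderate) with payoffs (11, 4).
For the simultaneous game, intersect best replies.
Incumbent's best replies: Soft→E1; Moderate→E2; Aggressive→E1.
Entrant's best replies: E1→Soft; E2→Aggressive; E3→Aggressive; E4→Moderate.
Only (E1, Soft) has each player best-responding; Nash payoffs (9, 20).
Entrant earns 4 sequentially versus 20 at the Nash outcome: worse off.

worse off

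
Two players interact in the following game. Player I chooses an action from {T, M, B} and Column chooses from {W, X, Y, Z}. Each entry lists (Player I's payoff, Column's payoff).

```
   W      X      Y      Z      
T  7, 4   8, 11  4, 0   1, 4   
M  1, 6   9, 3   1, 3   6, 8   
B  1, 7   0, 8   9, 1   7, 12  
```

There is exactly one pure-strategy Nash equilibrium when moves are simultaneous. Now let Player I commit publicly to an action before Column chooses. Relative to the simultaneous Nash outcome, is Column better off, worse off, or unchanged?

Solve by backward induction (Player I leads).
- T: Column compares 4, 11, 0, 4 and picks X; Player I would get 8.
- M: Column compares 6, 3, 3, 8 and picks Z; Player I would get 6.
- B: Column compares 7, 8, 1, 12 and picks Z; Player I would get 7.
Player I's induced payoffs are 8, 6, 7, so Player I commits to T. Subgame-perfect outcome: (T, X) with payoffs (8, 11).
Under simultaneous play:
Player I's best replies: W→T; X→M; Y→B; Z→B.
Column's best replies: T→X; M→Z; B→Z.
Only (B, Z) has each player best-responding; Nash payoffs (7, 12).
Column earns 11 sequentially versus 12 at the Nash outcome: worse off.

worse off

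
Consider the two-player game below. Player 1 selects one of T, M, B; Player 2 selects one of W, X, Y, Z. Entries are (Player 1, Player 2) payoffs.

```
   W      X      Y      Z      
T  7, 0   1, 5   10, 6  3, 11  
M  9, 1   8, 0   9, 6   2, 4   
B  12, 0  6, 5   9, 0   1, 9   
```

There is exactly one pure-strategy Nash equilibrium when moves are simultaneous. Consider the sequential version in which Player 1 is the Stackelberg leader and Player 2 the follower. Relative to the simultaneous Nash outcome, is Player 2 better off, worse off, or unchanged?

Work backward from Player 2's decision.
- T: BR = Z, leader payoff 3.
- M: BR = Y, leader payoff 9.
- B: BR = Z, leader payoff 1.
Maximizing over 3, 9, 1, Player 1 chooses M. Subgame-perfect outcome: (M, Y) with payoffs (9, 6).
Under simultaneous play:
Player 1's best replies: W→B; X→M; Y→T; Z→T.
Player 2's best replies: T→Z; M→Y; B→Z.
The unique mutual best reply is (T, Z), giving (3, 11).
Player 2 earns 6 sequentially versus 11 at the Nash outcome: worse off.

worse off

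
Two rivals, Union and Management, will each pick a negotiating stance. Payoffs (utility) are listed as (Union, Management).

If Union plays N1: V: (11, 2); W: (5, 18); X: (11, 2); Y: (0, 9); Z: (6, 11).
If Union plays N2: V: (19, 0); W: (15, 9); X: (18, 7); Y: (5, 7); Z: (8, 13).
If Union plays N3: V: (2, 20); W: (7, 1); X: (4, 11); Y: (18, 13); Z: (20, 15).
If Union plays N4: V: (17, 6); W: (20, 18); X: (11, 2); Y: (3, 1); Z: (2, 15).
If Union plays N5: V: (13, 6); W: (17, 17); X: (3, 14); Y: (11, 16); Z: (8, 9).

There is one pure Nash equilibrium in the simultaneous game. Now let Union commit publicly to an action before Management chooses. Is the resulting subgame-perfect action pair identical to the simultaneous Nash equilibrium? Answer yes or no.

yes

Management best-responds to each possible Union move:
- N1: Management compares 2, 18, 2, 9, 11 and picks W; Union would get 5.
- N2: Management compares 0, 9, 7, 7, 13 and picks Z; Union would get 8.
- N3: Management compares 20, 1, 11, 13, 15 and picks V; Union would get 2.
- N4: Management compares 6, 18, 2, 1, 15 and picks W; Union would get 20.
- N5: Management compares 6, 17, 14, 16, 9 and picks W; Union would get 17.
Maximizing over 5, 8, 2, 20, 17, Union chooses N4. Subgame-perfect outcome: (N4, W) with payoffs (20, 18).
Under simultaneous play:
Union's best replies: V→N2; W→N4; X→N2; Y→N3; Z→N3.
Management's best replies: N1→W; N2→Z; N3→V; N4→W; N5→W.
Only (N4, W) has each player best-responding; Nash payoffs (20, 18).
Sequential outcome (N4, W) coincides with the Nash profile (N4, W).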